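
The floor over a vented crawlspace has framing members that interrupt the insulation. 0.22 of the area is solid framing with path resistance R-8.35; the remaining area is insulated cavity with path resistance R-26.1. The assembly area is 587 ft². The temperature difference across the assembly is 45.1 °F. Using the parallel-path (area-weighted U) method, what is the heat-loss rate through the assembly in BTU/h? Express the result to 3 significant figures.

1490 BTU/h

U_eff = 0.78/26.1 + 0.22/8.35 = 0.02989 + 0.02635 = 0.05623
R_eff = 1/U_eff = 17.78 ft²·°F·h/BTU
Q = 587 × 45.1 / 17.78 = 1489 BTU/h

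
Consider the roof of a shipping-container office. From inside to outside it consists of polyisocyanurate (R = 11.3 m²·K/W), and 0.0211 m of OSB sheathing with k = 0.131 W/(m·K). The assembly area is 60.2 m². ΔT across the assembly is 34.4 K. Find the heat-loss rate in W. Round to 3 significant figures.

0.0211/0.131 = 0.1611
R_total = 11.3 + 0.1611 = 11.46 m²·K/W
Q = A·ΔT/R = 60.2 × 34.4 / 11.46 = 180.7 W

181 W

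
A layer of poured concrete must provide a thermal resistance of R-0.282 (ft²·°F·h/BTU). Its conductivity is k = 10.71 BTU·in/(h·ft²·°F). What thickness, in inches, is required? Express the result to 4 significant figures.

L = R × k = 0.282 × 10.71 = 3.0202 in

3.020 in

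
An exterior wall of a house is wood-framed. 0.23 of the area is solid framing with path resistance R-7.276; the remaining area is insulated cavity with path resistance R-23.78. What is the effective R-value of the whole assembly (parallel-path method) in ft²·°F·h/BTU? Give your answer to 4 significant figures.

15.63 ft²·°F·h/BTU

U_eff = 0.77/23.78 + 0.23/7.276 = 0.03238 + 0.031611 = 0.063991
R_eff = 1/U_eff = 15.627 ft²·°F·h/BTU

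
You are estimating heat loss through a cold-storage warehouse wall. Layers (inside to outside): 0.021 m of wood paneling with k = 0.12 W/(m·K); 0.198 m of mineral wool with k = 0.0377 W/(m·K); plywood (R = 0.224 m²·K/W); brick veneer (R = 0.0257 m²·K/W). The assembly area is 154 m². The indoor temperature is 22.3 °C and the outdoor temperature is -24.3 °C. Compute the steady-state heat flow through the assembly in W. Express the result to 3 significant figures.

0.021/0.12 = 0.175
0.198/0.0377 = 5.252
R_total = 0.175 + 5.252 + 0.224 + 0.0257 = 5.677 m²·K/W
Q = A·ΔT/R = 154 × (22.3 − (-24.3)) / 5.677 = 1264 W

1260 W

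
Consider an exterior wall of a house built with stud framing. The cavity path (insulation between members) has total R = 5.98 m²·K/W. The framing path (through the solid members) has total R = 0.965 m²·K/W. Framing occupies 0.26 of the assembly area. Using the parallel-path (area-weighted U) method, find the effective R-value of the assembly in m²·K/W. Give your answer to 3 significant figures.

2.54 m²·K/W

U_eff = 0.74/5.98 + 0.26/0.965 = 0.1237 + 0.2694 = 0.3932
R_eff = 1/U_eff = 2.543 m²·K/W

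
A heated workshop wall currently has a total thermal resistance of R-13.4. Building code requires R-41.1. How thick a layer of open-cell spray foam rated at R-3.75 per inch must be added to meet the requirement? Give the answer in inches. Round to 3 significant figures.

ΔR = 41.1 − 13.4 = 27.7 ft²·°F·h/BTU
L = ΔR / (R/in) = 27.7/3.75 = 7.387 in

7.39 in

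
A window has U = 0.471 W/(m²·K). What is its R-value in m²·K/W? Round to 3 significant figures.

R = 1/U = 1/0.471 = 2.123

2.12 m²·K/W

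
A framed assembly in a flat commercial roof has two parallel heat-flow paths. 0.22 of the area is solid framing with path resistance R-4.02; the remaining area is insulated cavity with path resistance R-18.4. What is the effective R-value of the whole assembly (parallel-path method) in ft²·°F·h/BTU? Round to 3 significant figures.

U_eff = 0.78/18.4 + 0.22/4.02 = 0.04239 + 0.05473 = 0.09712
R_eff = 1/U_eff = 10.3 ft²·°F·h/BTU

10.3 ft²·°F·h/BTU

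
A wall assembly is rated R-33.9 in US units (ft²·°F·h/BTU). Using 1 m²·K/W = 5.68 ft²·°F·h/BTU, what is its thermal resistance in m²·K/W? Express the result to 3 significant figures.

R_SI = 33.9/5.68 = 5.968

5.97 m²·K/W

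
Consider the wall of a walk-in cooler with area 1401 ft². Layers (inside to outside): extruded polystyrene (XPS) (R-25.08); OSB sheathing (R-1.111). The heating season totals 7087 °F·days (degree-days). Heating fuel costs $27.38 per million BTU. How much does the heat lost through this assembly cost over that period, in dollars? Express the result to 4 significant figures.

249.1 dollars

R_total = 25.08 + 1.111 = 26.191 ft²·°F·h/BTU
E = A × HDD × 24 / R = 1401 × 7087 × 24 / 26.191 = 9098300 BTU
Cost = 9098300/10⁶ × 27.38 = $249.11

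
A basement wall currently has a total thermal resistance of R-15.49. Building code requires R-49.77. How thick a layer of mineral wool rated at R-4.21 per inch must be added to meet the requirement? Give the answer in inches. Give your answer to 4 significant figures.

ΔR = 49.77 − 15.49 = 34.28 ft²·°F·h/BTU
L = ΔR / (R/in) = 34.28/4.21 = 8.1425 in

8.143 in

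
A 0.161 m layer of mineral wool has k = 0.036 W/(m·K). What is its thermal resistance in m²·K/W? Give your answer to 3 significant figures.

4.47 m²·K/W

R = L/k = 0.161/0.036 = 4.472 m²·K/W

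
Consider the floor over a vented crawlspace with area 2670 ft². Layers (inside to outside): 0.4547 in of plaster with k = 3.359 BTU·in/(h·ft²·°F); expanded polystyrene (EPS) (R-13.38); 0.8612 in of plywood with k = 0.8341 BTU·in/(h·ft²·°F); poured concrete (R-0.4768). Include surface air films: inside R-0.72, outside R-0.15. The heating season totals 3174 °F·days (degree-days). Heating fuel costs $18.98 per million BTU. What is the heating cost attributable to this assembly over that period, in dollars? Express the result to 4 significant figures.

242.9 dollars

0.4547/3.359 = 0.13537
0.8612/0.8341 = 1.0325
R_total = 0.72 + 0.13537 + 13.38 + 1.0325 + 0.4768 + 0.15 = 15.895 ft²·°F·h/BTU
E = A × HDD × 24 / R = 2670 × 3174 × 24 / 15.895 = 12796000 BTU
Cost = 12796000/10⁶ × 18.98 = $242.87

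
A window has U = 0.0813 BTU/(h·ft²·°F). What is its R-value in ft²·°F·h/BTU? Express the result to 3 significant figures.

12.3 ft²·°F·h/BTU

R = 1/U = 1/0.0813 = 12.3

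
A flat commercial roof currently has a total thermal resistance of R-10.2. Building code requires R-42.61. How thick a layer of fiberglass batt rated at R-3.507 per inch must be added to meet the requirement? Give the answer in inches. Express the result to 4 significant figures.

9.242 in

ΔR = 42.61 − 10.2 = 32.41 ft²·°F·h/BTU
L = ΔR / (R/in) = 32.41/3.507 = 9.2415 in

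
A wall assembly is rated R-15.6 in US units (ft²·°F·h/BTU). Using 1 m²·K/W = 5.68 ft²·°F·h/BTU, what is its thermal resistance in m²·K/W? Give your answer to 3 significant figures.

R_SI = 15.6/5.68 = 2.746

2.75 m²·K/W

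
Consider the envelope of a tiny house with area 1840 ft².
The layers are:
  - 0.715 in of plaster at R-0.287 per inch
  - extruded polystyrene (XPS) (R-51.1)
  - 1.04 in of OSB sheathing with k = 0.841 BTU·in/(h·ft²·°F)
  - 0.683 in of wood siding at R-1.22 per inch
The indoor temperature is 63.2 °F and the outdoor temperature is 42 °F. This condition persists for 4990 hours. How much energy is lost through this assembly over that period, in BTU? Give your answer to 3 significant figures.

3650000 BTU

0.715 × 0.287 = 0.2052
1.04/0.841 = 1.237
0.683 × 1.22 = 0.8333
R_total = 0.2052 + 51.1 + 1.237 + 0.8333 = 53.38 ft²·°F·h/BTU
Q = 1840 × (63.2 − 42) / 53.38 = 730.8 BTU/h
E = 730.8 × 4990 = 3647000 BTU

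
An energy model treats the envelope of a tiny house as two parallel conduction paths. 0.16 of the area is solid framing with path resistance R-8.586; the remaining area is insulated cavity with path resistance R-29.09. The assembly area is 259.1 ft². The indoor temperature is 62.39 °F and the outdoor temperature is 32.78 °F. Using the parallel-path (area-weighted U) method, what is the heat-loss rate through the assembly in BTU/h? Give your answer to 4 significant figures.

U_eff = 0.84/29.09 + 0.16/8.586 = 0.028876 + 0.018635 = 0.047511
R_eff = 1/U_eff = 21.048 ft²·°F·h/BTU
Q = 259.1 × (62.39 − 32.78) / 21.048 = 364.5 BTU/h

364.5 BTU/h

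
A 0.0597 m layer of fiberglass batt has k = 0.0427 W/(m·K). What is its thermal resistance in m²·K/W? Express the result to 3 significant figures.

1.40 m²·K/W

R = L/k = 0.0597/0.0427 = 1.398 m²·K/W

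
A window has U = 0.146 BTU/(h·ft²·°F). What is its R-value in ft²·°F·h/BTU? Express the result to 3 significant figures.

6.85 ft²·°F·h/BTU

R = 1/U = 1/0.146 = 6.849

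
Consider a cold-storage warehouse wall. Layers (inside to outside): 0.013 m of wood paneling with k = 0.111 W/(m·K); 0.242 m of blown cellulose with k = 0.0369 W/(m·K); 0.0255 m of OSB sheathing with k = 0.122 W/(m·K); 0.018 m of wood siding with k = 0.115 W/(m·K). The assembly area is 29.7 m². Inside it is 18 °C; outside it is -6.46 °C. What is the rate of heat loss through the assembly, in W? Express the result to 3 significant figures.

0.013/0.111 = 0.1171
0.242/0.0369 = 6.558
0.0255/0.122 = 0.209
0.018/0.115 = 0.1565
R_total = 0.1171 + 6.558 + 0.209 + 0.1565 = 7.041 m²·K/W
Q = A·ΔT/R = 29.7 × (18 − (-6.46)) / 7.041 = 103.2 W

103 W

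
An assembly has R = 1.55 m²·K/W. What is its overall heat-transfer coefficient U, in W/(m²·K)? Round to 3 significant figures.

0.645 W/(m²·K)

U = 1/R = 1/1.55 = 0.6452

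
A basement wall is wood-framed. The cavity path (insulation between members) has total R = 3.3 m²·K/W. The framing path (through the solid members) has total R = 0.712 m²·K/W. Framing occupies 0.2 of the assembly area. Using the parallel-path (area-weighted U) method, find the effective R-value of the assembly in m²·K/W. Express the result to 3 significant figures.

1.91 m²·K/W

U_eff = 0.8/3.3 + 0.2/0.712 = 0.2424 + 0.2809 = 0.5233
R_eff = 1/U_eff = 1.911 m²·K/W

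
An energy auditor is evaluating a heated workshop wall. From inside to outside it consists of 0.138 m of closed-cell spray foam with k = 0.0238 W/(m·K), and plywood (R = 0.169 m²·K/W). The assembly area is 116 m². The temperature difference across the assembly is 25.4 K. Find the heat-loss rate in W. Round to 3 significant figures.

494 W

0.138/0.0238 = 5.798
R_total = 5.798 + 0.169 = 5.967 m²·K/W
Q = A·ΔT/R = 116 × 25.4 / 5.967 = 493.8 W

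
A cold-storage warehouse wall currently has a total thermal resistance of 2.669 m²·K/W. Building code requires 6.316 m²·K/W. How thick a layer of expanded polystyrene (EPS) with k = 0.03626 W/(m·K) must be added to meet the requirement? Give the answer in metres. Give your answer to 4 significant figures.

ΔR = 6.316 − 2.669 = 3.647 m²·K/W
L = ΔR × k = 3.647 × 0.03626 = 0.13224 m

0.1322 m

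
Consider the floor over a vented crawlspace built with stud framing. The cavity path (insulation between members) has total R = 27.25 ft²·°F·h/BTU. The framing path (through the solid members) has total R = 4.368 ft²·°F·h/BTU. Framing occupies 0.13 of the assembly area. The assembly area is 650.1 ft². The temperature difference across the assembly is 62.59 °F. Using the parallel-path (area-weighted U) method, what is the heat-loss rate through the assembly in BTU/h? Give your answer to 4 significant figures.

U_eff = 0.87/27.25 + 0.13/4.368 = 0.031927 + 0.029762 = 0.061689
R_eff = 1/U_eff = 16.21 ft²·°F·h/BTU
Q = 650.1 × 62.59 / 16.21 = 2510.1 BTU/h

2510 BTU/h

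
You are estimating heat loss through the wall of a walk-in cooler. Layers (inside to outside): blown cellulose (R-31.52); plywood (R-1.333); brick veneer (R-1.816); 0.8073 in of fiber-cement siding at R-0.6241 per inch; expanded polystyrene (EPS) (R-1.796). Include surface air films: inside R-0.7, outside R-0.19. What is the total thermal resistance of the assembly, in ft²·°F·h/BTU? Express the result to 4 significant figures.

0.8073 × 0.6241 = 0.50384
R_total = 0.7 + 31.52 + 1.333 + 1.816 + 0.50384 + 1.796 + 0.19 = 37.859 ft²·°F·h/BTU

37.86 ft²·°F·h/BTU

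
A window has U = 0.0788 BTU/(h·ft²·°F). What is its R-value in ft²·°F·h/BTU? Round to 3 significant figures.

12.7 ft²·°F·h/BTU

R = 1/U = 1/0.0788 = 12.69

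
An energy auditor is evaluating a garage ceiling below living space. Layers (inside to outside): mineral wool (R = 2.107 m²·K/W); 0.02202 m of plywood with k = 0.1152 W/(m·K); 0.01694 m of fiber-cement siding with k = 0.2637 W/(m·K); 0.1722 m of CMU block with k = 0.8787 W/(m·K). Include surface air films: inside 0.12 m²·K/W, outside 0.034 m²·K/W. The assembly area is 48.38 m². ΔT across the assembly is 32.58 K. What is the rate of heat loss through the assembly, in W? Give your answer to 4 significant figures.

0.02202/0.1152 = 0.19115
0.01694/0.2637 = 0.06424
0.1722/0.8787 = 0.19597
R_total = 0.12 + 2.107 + 0.19115 + 0.06424 + 0.19597 + 0.034 = 2.7124 m²·K/W
Q = A·ΔT/R = 48.38 × 32.58 / 2.7124 = 581.13 W

581.1 W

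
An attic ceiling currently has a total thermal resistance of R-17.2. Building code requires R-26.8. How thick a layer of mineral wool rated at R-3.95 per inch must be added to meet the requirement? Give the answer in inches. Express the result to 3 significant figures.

ΔR = 26.8 − 17.2 = 9.6 ft²·°F·h/BTU
L = ΔR / (R/in) = 9.6/3.95 = 2.43 in

2.43 in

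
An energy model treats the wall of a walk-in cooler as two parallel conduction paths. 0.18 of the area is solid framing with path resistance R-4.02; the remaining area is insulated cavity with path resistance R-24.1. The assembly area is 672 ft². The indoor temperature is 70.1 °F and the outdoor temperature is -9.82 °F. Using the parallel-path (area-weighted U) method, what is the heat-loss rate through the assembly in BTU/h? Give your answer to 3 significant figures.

4230 BTU/h

U_eff = 0.82/24.1 + 0.18/4.02 = 0.03402 + 0.04478 = 0.0788
R_eff = 1/U_eff = 12.69 ft²·°F·h/BTU
Q = 672 × (70.1 − (-9.82)) / 12.69 = 4232 BTU/h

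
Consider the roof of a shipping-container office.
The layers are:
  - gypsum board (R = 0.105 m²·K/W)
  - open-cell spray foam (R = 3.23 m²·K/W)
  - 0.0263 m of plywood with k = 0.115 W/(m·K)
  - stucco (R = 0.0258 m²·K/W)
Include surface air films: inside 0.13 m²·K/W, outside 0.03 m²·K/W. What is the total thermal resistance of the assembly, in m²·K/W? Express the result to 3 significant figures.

0.0263/0.115 = 0.2287
R_total = 0.13 + 0.105 + 3.23 + 0.2287 + 0.0258 + 0.03 = 3.749 m²·K/W

3.75 m²·K/W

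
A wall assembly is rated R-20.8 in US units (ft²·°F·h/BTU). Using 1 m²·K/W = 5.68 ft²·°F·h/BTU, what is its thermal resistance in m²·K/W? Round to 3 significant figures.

R_SI = 20.8/5.68 = 3.662

3.66 m²·K/W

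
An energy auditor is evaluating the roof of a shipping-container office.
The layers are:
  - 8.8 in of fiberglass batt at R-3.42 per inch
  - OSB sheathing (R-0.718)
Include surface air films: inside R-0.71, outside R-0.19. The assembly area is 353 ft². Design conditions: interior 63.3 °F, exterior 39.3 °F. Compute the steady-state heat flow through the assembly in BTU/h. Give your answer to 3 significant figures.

8.8 × 3.42 = 30.1
R_total = 0.71 + 30.1 + 0.718 + 0.19 = 31.71 ft²·°F·h/BTU
Q = A·ΔT/R = 353 × (63.3 − 39.3) / 31.71 = 267.1 BTU/h

267 BTU/h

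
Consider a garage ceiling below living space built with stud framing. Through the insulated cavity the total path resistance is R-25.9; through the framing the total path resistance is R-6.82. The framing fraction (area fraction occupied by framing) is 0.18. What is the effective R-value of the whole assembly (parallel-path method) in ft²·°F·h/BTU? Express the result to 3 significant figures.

17.2 ft²·°F·h/BTU

U_eff = 0.82/25.9 + 0.18/6.82 = 0.03166 + 0.02639 = 0.05805
R_eff = 1/U_eff = 17.23 ft²·°F·h/BTU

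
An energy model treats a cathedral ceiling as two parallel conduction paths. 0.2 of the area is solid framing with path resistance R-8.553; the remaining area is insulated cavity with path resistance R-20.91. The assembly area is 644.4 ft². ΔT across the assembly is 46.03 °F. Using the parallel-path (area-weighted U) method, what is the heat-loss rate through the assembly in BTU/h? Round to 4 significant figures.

1828 BTU/h

U_eff = 0.8/20.91 + 0.2/8.553 = 0.038259 + 0.023384 = 0.061643
R_eff = 1/U_eff = 16.222 ft²·°F·h/BTU
Q = 644.4 × 46.03 / 16.222 = 1828.4 BTU/h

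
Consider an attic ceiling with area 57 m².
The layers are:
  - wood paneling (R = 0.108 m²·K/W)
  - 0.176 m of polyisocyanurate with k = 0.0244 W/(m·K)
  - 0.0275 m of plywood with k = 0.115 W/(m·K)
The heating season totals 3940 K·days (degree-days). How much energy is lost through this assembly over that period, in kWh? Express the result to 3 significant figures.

713 kWh

0.176/0.0244 = 7.213
0.0275/0.115 = 0.2391
R_total = 0.108 + 7.213 + 0.2391 = 7.56 m²·K/W
E = A × HDD × 24 / R / 1000 = 57 × 3940 × 24 / 7.56 / 1000 = 712.9 kWh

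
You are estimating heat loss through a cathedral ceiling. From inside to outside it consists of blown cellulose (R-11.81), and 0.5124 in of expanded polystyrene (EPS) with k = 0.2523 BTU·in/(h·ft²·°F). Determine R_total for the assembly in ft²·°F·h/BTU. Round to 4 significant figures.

13.84 ft²·°F·h/BTU

0.5124/0.2523 = 2.0309
R_total = 11.81 + 2.0309 = 13.841 ft²·°F·h/BTU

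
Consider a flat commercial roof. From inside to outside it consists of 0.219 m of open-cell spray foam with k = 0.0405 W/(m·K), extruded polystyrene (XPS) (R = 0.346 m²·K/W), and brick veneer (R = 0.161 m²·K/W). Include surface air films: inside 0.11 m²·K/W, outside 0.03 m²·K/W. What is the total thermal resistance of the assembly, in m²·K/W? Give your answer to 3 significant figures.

0.219/0.0405 = 5.407
R_total = 0.11 + 5.407 + 0.346 + 0.161 + 0.03 = 6.054 m²·K/W

6.05 m²·K/W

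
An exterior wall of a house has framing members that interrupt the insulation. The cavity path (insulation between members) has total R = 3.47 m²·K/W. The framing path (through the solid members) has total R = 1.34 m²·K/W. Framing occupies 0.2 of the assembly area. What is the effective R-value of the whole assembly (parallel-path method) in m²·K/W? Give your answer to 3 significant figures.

2.63 m²·K/W

U_eff = 0.8/3.47 + 0.2/1.34 = 0.2305 + 0.1493 = 0.3798
R_eff = 1/U_eff = 2.633 m²·K/W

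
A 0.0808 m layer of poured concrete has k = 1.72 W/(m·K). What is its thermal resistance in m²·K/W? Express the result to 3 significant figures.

R = L/k = 0.0808/1.72 = 0.04698 m²·K/W

0.0470 m²·K/W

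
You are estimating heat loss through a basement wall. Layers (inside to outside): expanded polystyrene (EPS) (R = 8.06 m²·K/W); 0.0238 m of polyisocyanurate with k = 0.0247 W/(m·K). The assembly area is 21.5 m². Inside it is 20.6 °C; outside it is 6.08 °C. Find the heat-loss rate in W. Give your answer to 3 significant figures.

0.0238/0.0247 = 0.9636
R_total = 8.06 + 0.9636 = 9.024 m²·K/W
Q = A·ΔT/R = 21.5 × (20.6 − 6.08) / 9.024 = 34.6 W

34.6 W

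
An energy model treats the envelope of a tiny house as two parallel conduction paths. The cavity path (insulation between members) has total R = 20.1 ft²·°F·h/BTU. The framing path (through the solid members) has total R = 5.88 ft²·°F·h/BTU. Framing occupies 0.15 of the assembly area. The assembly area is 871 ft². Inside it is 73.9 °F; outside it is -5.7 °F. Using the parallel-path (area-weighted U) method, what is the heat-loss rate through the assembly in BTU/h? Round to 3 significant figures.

4700 BTU/h

U_eff = 0.85/20.1 + 0.15/5.88 = 0.04229 + 0.02551 = 0.0678
R_eff = 1/U_eff = 14.75 ft²·°F·h/BTU
Q = 871 × (73.9 − (-5.7)) / 14.75 = 4701 BTU/h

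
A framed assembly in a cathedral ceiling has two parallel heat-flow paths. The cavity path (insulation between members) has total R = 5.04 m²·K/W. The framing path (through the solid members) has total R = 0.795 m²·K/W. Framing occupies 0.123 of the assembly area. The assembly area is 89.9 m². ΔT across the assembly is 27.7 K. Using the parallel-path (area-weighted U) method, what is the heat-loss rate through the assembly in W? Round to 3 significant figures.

819 W

U_eff = 0.877/5.04 + 0.123/0.795 = 0.174 + 0.1547 = 0.3287
R_eff = 1/U_eff = 3.042 m²·K/W
Q = 89.9 × 27.7 / 3.042 = 818.6 W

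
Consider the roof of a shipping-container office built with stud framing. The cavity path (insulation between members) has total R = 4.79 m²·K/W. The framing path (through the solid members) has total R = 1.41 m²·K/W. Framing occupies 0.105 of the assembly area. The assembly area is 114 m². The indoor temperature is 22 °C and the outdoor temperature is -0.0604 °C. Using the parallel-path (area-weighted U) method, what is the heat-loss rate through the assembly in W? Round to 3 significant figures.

U_eff = 0.895/4.79 + 0.105/1.41 = 0.1868 + 0.07447 = 0.2613
R_eff = 1/U_eff = 3.827 m²·K/W
Q = 114 × (22 − (-0.0604)) / 3.827 = 657.2 W

657 W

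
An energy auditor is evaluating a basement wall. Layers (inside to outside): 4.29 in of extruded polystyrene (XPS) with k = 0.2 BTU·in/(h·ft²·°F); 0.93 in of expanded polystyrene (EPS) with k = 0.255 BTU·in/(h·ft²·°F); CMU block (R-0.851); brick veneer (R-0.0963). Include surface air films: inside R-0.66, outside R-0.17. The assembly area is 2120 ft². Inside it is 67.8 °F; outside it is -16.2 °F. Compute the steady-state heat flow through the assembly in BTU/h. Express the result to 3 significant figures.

4.29/0.2 = 21.45
0.93/0.255 = 3.647
R_total = 0.66 + 21.45 + 3.647 + 0.851 + 0.0963 + 0.17 = 26.87 ft²·°F·h/BTU
Q = A·ΔT/R = 2120 × (67.8 − (-16.2)) / 26.87 = 6626 BTU/h

6630 BTU/h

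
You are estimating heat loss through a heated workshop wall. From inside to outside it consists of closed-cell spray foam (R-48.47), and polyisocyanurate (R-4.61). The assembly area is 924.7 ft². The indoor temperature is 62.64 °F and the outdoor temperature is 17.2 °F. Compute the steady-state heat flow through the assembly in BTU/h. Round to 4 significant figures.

791.6 BTU/h

R_total = 48.47 + 4.61 = 53.08 ft²·°F·h/BTU
Q = A·ΔT/R = 924.7 × (62.64 − 17.2) / 53.08 = 791.6 BTU/h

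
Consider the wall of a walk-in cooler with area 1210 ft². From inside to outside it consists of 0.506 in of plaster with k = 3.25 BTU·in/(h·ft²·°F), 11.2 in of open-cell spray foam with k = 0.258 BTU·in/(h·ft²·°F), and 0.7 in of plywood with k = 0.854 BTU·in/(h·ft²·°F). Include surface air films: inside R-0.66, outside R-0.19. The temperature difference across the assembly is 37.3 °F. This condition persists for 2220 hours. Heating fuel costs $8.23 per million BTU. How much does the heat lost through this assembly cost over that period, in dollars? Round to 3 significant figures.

18.2 dollars

0.506/3.25 = 0.1557
11.2/0.258 = 43.41
0.7/0.854 = 0.8197
R_total = 0.66 + 0.1557 + 43.41 + 0.8197 + 0.19 = 45.24 ft²·°F·h/BTU
Q = 1210 × 37.3 / 45.24 = 997.7 BTU/h
E = 997.7 × 2220 = 2215000 BTU
Cost = 2215000/10⁶ × 8.23 = $18.23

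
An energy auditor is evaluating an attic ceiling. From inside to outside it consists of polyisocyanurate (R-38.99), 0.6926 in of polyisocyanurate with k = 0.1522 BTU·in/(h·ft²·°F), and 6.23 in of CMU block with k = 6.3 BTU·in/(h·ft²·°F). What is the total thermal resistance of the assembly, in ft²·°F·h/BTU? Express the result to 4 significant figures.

44.53 ft²·°F·h/BTU

0.6926/0.1522 = 4.5506
6.23/6.3 = 0.98889
R_total = 38.99 + 4.5506 + 0.98889 = 44.529 ft²·°F·h/BTU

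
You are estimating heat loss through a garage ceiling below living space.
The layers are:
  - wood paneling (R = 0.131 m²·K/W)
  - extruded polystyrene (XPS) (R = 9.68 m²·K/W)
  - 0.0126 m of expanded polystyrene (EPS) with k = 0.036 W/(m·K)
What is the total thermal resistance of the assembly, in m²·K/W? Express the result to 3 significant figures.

0.0126/0.036 = 0.35
R_total = 0.131 + 9.68 + 0.35 = 10.16 m²·K/W

10.2 m²·K/W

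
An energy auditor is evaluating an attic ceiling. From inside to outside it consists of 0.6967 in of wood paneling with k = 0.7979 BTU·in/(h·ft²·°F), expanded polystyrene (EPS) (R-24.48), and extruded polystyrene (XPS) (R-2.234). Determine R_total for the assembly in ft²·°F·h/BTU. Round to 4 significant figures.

27.59 ft²·°F·h/BTU

0.6967/0.7979 = 0.87317
R_total = 0.87317 + 24.48 + 2.234 = 27.587 ft²·°F·h/BTU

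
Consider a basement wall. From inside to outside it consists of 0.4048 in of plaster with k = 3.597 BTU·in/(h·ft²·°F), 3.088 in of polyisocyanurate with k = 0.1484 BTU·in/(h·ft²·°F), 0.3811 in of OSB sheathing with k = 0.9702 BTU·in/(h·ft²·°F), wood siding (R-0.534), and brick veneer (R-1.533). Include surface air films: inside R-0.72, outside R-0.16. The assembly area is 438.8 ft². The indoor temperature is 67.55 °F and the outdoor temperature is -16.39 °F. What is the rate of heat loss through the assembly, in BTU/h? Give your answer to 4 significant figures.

0.4048/3.597 = 0.11254
3.088/0.1484 = 20.809
0.3811/0.9702 = 0.39281
R_total = 0.72 + 0.11254 + 20.809 + 0.39281 + 0.534 + 1.533 + 0.16 = 24.261 ft²·°F·h/BTU
Q = A·ΔT/R = 438.8 × (67.55 − (-16.39)) / 24.261 = 1518.2 BTU/h

1518 BTU/h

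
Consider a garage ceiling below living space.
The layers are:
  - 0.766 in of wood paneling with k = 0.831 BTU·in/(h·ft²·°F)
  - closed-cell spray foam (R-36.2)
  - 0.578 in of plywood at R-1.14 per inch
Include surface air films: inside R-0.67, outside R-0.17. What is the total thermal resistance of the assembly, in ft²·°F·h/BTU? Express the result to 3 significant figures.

0.766/0.831 = 0.9218
0.578 × 1.14 = 0.6589
R_total = 0.67 + 0.9218 + 36.2 + 0.6589 + 0.17 = 38.62 ft²·°F·h/BTU

38.6 ft²·°F·h/BTU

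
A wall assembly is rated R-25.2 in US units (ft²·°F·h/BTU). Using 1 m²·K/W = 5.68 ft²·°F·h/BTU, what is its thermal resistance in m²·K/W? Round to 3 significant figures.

4.44 m²·K/W

R_SI = 25.2/5.68 = 4.437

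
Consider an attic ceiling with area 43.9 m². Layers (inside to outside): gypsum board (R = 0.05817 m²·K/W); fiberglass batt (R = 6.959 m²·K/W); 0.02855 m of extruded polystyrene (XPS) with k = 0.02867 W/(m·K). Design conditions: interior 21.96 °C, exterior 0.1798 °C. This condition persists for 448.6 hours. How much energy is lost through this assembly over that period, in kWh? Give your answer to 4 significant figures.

53.53 kWh

0.02855/0.02867 = 0.99581
R_total = 0.05817 + 6.959 + 0.99581 = 8.013 m²·K/W
Q = 43.9 × (21.96 − 0.1798) / 8.013 = 119.33 W
E = 119.33 W × 448.6 h / 1000 = 53.529 kWh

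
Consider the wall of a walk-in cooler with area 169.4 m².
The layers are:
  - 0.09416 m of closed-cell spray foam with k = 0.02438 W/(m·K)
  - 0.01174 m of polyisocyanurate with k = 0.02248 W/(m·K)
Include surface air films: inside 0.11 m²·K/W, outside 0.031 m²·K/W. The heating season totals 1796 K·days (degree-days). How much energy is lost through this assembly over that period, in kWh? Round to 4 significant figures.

0.09416/0.02438 = 3.8622
0.01174/0.02248 = 0.52224
R_total = 0.11 + 3.8622 + 0.52224 + 0.031 = 4.5254 m²·K/W
E = A × HDD × 24 / R / 1000 = 169.4 × 1796 × 24 / 4.5254 / 1000 = 1613.5 kWh

1614 kWh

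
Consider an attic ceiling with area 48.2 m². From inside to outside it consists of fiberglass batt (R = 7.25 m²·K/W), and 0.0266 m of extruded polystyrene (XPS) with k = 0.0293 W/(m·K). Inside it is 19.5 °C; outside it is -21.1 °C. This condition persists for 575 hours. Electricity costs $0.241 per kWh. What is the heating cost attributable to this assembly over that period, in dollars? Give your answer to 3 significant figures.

33.2 dollars

0.0266/0.0293 = 0.9078
R_total = 7.25 + 0.9078 = 8.158 m²·K/W
Q = 48.2 × (19.5 − (-21.1)) / 8.158 = 239.9 W
E = 239.9 W × 575 h / 1000 = 137.9 kWh
Cost = 137.9 × 0.241 = $33.24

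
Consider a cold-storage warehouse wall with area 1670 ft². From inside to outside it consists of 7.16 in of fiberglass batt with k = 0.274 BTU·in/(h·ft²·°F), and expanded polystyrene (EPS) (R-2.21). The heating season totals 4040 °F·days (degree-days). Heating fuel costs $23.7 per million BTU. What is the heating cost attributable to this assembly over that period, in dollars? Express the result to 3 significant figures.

135 dollars

7.16/0.274 = 26.13
R_total = 26.13 + 2.21 = 28.34 ft²·°F·h/BTU
E = A × HDD × 24 / R = 1670 × 4040 × 24 / 28.34 = 5713000 BTU
Cost = 5713000/10⁶ × 23.7 = $135.4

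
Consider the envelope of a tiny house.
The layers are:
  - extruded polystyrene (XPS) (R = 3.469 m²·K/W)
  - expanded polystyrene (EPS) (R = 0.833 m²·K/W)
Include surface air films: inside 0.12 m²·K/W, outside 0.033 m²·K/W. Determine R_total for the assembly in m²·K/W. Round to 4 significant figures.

4.455 m²·K/W

R_total = 0.12 + 3.469 + 0.833 + 0.033 = 4.455 m²·K/W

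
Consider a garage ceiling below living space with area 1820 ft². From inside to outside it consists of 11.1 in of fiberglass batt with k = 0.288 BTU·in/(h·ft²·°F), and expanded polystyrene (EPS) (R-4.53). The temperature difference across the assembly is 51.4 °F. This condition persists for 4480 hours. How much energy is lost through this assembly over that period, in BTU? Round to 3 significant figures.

9730000 BTU

11.1/0.288 = 38.54
R_total = 38.54 + 4.53 = 43.07 ft²·°F·h/BTU
Q = 1820 × 51.4 / 43.07 = 2172 BTU/h
E = 2172 × 4480 = 9730000 BTU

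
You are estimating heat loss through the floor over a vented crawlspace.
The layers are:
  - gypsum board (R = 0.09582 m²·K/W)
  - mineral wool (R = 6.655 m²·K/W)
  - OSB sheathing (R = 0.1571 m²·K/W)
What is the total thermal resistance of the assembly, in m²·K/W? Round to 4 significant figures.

R_total = 0.09582 + 6.655 + 0.1571 = 6.9079 m²·K/W

6.908 m²·K/W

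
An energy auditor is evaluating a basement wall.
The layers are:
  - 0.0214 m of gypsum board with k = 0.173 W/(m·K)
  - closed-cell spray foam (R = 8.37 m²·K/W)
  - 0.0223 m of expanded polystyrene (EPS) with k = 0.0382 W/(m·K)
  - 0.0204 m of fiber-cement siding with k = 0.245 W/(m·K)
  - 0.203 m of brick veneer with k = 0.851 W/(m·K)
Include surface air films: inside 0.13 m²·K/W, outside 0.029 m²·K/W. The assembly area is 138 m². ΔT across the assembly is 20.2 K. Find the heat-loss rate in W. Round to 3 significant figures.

292 W

0.0214/0.173 = 0.1237
0.0223/0.0382 = 0.5838
0.0204/0.245 = 0.08327
0.203/0.851 = 0.2385
R_total = 0.13 + 0.1237 + 8.37 + 0.5838 + 0.08327 + 0.2385 + 0.029 = 9.558 m²·K/W
Q = A·ΔT/R = 138 × 20.2 / 9.558 = 291.6 W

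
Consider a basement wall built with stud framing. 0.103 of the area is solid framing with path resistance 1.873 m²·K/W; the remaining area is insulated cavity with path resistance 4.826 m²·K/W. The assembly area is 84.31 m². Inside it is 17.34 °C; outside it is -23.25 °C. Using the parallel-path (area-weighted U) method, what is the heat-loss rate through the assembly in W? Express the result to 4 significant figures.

U_eff = 0.897/4.826 + 0.103/1.873 = 0.18587 + 0.054992 = 0.24086
R_eff = 1/U_eff = 4.1518 m²·K/W
Q = 84.31 × (17.34 − (-23.25)) / 4.1518 = 824.26 W

824.3 W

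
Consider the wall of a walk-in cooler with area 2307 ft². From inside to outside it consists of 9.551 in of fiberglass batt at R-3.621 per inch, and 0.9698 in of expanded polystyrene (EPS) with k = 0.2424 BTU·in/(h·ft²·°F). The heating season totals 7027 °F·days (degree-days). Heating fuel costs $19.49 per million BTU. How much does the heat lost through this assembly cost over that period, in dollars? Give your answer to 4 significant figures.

196.5 dollars

9.551 × 3.621 = 34.584
0.9698/0.2424 = 4.0008
R_total = 34.584 + 4.0008 = 38.585 ft²·°F·h/BTU
E = A × HDD × 24 / R = 2307 × 7027 × 24 / 38.585 = 10083000 BTU
Cost = 10083000/10⁶ × 19.49 = $196.53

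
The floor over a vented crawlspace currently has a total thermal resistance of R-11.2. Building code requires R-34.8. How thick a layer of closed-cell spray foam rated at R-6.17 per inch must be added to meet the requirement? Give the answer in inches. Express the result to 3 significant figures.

ΔR = 34.8 − 11.2 = 23.6 ft²·°F·h/BTU
L = ΔR / (R/in) = 23.6/6.17 = 3.825 in

3.82 in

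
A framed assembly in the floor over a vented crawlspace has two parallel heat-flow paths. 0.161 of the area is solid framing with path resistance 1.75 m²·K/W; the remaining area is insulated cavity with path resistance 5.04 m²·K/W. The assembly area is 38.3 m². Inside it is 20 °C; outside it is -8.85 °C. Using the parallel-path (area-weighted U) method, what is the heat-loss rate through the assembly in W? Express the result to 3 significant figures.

286 W

U_eff = 0.839/5.04 + 0.161/1.75 = 0.1665 + 0.092 = 0.2585
R_eff = 1/U_eff = 3.869 m²·K/W
Q = 38.3 × (20 − (-8.85)) / 3.869 = 285.6 W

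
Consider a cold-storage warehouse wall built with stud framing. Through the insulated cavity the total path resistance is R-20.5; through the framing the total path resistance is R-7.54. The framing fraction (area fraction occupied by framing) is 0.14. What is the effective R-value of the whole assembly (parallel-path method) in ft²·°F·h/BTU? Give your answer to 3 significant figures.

16.5 ft²·°F·h/BTU

U_eff = 0.86/20.5 + 0.14/7.54 = 0.04195 + 0.01857 = 0.06052
R_eff = 1/U_eff = 16.52 ft²·°F·h/BTU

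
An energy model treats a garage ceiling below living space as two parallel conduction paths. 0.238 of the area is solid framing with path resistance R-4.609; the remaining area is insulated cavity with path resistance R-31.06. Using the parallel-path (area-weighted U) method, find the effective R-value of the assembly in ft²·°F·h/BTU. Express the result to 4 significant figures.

U_eff = 0.762/31.06 + 0.238/4.609 = 0.024533 + 0.051638 = 0.076171
R_eff = 1/U_eff = 13.128 ft²·°F·h/BTU

13.13 ft²·°F·h/BTU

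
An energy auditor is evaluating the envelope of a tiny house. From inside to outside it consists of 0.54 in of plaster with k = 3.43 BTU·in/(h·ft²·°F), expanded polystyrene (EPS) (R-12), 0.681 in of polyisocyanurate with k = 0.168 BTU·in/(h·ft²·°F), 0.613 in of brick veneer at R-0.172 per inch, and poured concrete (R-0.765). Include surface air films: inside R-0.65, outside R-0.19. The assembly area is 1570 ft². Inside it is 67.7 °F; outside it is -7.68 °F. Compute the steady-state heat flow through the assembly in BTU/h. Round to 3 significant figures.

0.54/3.43 = 0.1574
0.681/0.168 = 4.054
0.613 × 0.172 = 0.1054
R_total = 0.65 + 0.1574 + 12 + 4.054 + 0.1054 + 0.765 + 0.19 = 17.92 ft²·°F·h/BTU
Q = A·ΔT/R = 1570 × (67.7 − (-7.68)) / 17.92 = 6604 BTU/h

6600 BTU/h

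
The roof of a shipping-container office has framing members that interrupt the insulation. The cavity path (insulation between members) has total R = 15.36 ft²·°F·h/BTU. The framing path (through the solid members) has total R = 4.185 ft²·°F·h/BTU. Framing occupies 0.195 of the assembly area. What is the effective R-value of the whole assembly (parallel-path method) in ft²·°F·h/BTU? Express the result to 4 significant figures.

U_eff = 0.805/15.36 + 0.195/4.185 = 0.052409 + 0.046595 = 0.099004
R_eff = 1/U_eff = 10.101 ft²·°F·h/BTU

10.10 ft²·°F·h/BTU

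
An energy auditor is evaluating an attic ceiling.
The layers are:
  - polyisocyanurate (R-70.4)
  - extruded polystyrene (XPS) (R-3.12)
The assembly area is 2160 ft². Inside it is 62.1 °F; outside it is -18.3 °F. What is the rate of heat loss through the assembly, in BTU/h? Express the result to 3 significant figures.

2360 BTU/h

R_total = 70.4 + 3.12 = 73.52 ft²·°F·h/BTU
Q = A·ΔT/R = 2160 × (62.1 − (-18.3)) / 73.52 = 2362 BTU/h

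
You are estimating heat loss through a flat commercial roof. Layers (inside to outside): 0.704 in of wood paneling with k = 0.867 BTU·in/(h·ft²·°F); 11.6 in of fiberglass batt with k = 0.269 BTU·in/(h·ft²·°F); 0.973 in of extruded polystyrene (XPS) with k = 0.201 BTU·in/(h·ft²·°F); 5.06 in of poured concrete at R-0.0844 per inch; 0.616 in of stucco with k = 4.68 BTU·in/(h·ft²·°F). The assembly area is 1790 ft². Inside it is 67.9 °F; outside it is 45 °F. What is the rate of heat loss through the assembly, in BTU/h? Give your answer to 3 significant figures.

831 BTU/h

0.704/0.867 = 0.812
11.6/0.269 = 43.12
0.973/0.201 = 4.841
5.06 × 0.0844 = 0.4271
0.616/4.68 = 0.1316
R_total = 0.812 + 43.12 + 4.841 + 0.4271 + 0.1316 = 49.33 ft²·°F·h/BTU
Q = A·ΔT/R = 1790 × (67.9 − 45) / 49.33 = 830.9 BTU/h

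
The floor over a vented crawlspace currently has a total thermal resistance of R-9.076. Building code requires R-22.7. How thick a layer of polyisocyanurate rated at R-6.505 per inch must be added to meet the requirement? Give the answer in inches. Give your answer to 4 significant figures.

ΔR = 22.7 − 9.076 = 13.624 ft²·°F·h/BTU
L = ΔR / (R/in) = 13.624/6.505 = 2.0944 in

2.094 in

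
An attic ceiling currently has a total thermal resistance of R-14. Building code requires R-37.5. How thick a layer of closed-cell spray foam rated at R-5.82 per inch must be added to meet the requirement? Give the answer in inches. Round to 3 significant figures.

4.04 in

ΔR = 37.5 − 14 = 23.5 ft²·°F·h/BTU
L = ΔR / (R/in) = 23.5/5.82 = 4.038 in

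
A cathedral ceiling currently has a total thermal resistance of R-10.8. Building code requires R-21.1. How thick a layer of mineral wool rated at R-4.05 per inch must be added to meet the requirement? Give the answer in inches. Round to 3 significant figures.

2.54 in

ΔR = 21.1 − 10.8 = 10.3 ft²·°F·h/BTU
L = ΔR / (R/in) = 10.3/4.05 = 2.543 in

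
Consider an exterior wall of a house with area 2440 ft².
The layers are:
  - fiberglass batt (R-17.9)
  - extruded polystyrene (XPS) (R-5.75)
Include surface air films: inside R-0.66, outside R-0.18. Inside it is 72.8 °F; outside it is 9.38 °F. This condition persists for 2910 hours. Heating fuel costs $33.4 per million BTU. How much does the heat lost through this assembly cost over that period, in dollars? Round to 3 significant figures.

R_total = 0.66 + 17.9 + 5.75 + 0.18 = 24.49 ft²·°F·h/BTU
Q = 2440 × (72.8 − 9.38) / 24.49 = 6319 BTU/h
E = 6319 × 2910 = 18390000 BTU
Cost = 18390000/10⁶ × 33.4 = $614.1

614 dollars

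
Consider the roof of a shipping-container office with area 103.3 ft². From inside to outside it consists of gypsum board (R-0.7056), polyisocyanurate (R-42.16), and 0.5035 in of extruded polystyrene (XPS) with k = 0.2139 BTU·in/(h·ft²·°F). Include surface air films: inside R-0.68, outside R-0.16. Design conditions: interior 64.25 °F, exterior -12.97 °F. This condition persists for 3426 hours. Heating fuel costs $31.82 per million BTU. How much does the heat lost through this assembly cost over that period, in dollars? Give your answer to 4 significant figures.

18.88 dollars

0.5035/0.2139 = 2.3539
R_total = 0.68 + 0.7056 + 42.16 + 2.3539 + 0.16 = 46.06 ft²·°F·h/BTU
Q = 103.3 × (64.25 − (-12.97)) / 46.06 = 173.19 BTU/h
E = 173.19 × 3426 = 593330 BTU
Cost = 593330/10⁶ × 31.82 = $18.88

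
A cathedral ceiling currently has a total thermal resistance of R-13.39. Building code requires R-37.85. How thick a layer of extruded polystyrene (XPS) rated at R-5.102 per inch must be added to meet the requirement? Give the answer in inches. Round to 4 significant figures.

ΔR = 37.85 − 13.39 = 24.46 ft²·°F·h/BTU
L = ΔR / (R/in) = 24.46/5.102 = 4.7942 in

4.794 in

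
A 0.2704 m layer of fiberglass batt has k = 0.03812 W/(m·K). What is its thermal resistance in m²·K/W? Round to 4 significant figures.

7.093 m²·K/W

R = L/k = 0.2704/0.03812 = 7.0934 m²·K/W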